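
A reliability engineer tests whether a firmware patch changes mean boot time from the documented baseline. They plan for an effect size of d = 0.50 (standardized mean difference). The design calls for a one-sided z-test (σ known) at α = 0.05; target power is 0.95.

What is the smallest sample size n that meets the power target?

Set Φ(δ − 1.645) = 0.95; then δ − 1.645 = Φ⁻¹(0.95) = 1.645, giving δ = 3.290.
δ = d·√n ⇒ n = (δ/d)² = (3.290 / 0.50)² = 43.29.
Rounding up, n = 44.

n = 44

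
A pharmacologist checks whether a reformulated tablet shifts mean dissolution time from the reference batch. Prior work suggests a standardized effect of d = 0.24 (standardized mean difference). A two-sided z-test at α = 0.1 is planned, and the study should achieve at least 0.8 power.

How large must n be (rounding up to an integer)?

n = 108

For power 0.8 need Φ(δ − z_{0.05}) = 0.8, so δ = z_{0.05} + z_{0.20} = 1.645 + 0.842 = 2.486.
(For δ > 0 the lower-tail rejection region contributes negligibly to power, so the one-term inversion is standard.)
δ = d·√n ⇒ n = (δ/d)² = (2.486 / 0.24)² = 107.34.
Round up to the next whole unit.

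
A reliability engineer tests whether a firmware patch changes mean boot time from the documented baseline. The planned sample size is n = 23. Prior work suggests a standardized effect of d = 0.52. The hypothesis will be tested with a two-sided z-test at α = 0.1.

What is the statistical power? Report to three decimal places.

Power ≈ 0.802

Noncentrality parameter: δ = d·√n = 0.52 × √23 = 2.4938
Critical value for a two-sided test at α = 0.1: z_{α/2} = 1.645.
Power = Φ(δ − 1.645) + Φ(−δ − 1.645) = Φ(0.849) + Φ(-4.139) = 0.8021 + 0.0000 = 0.8021.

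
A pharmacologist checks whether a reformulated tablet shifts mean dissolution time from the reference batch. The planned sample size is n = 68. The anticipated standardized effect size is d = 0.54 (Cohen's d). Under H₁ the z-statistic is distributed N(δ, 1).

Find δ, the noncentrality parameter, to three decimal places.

The noncentrality parameter scales effect size by the design's sample-size factor: δ = d·√n = 0.54 × √68 = 4.4530

δ ≈ 4.453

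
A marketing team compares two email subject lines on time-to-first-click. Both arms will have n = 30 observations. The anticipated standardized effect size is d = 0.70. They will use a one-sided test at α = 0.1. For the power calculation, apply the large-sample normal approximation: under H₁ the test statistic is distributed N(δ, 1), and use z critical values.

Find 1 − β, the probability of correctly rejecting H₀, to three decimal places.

Noncentrality parameter: δ = d·√(n/2) = 0.70 × √(30/2) = 2.7111
One-sided α = 0.1 → critical value z_{0.1} = 1.282.
Power = Φ(δ − 1.282) = Φ(1.430) = 0.9236.

Power ≈ 0.924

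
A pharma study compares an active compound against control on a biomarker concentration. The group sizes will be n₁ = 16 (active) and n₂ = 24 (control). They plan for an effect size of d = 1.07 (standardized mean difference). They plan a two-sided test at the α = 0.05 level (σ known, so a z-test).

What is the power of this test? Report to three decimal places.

Power ≈ 0.912

Noncentrality parameter: δ = d / √(1/n₁ + 1/n₂) = 1.07 / √(1/16 + 1/24) = 3.3153
Critical value for a two-sided test at α = 0.05: z_{α/2} = 1.960.
Power = Φ(δ − 1.960) + Φ(−δ − 1.960) = Φ(1.355) + Φ(-5.275) = 0.9123 + 0.0000 = 0.9123.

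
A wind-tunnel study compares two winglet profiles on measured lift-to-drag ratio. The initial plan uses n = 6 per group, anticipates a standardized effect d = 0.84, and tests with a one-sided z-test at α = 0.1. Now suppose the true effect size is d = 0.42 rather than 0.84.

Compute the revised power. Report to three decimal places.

With d = 0.42: δ = d·√(n/2) = 0.42 × √(6/2) = 0.7275. Critical value z_{0.1} = 1.282.
Revised power = Φ(δ − 1.282) = Φ(-0.554) = 0.2898.

Power ≈ 0.290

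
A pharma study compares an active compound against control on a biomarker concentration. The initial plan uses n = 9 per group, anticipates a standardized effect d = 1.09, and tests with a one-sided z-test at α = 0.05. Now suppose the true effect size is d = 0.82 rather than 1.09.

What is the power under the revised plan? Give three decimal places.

With d = 0.82: δ = d·√(n/2) = 0.82 × √(9/2) = 1.7395. Critical value z_{0.05} = 1.645.
Revised power = P(Z > 1.645 − δ) = Φ(0.095) = 0.5377.

Power ≈ 0.538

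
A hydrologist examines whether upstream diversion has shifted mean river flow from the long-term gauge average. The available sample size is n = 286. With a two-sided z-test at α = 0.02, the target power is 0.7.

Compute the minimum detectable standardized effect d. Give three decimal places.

d ≈ 0.169

Required noncentrality: δ = z_{0.01} + z_{0.30} = 2.326 + 0.524 = 2.851.
(Lower-tail contribution to power is negligible for δ > 0.)
δ = d·√n ⇒ d = δ/√n = 2.851/√286 = 0.1686.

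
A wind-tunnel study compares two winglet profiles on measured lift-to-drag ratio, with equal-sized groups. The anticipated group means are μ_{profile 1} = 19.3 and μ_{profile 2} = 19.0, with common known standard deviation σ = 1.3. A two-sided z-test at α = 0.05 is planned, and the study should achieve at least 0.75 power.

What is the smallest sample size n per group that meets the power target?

n = 261 per group

Standardized effect: d = |μ_{profile 1} − μ_{profile 2}| / σ = |19.3 − 19.0| / 1.3 = 0.2308
For power 0.75 need Φ(δ − z_{0.025}) = 0.75, so δ = z_{0.025} + z_{0.25} = 1.960 + 0.674 = 2.634.
(The Φ(−δ − z_{α/2}) term is vanishingly small for δ > 0 and is dropped in the standard sample-size formula.)
δ = d·√(n/2) ⇒ n = 2(δ/d)² = 2 × (2.634 / 0.2308)² = 260.65.
Round up to the next whole unit.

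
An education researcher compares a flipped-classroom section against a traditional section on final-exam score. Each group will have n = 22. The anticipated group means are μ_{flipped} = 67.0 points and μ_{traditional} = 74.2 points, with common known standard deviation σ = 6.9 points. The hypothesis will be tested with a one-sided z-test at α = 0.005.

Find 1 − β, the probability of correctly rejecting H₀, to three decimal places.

Standardized effect: d = |μ_{flipped} − μ_{traditional}| / σ = |67.0 − 74.2| / 6.9 = 1.0435
Noncentrality parameter: δ = d·√(n/2) = 1.0435 × √(22/2) = 3.4608
Critical value for a one-sided test at α = 0.005: z_α = 2.576.
Power = Φ(δ − 2.576) = Φ(0.885) = 0.8119.

Power ≈ 0.812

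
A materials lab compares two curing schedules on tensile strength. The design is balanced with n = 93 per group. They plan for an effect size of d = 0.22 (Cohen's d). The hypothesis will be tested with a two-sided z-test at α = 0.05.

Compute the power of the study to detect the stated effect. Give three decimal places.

Noncentrality parameter: δ = d·√(n/2) = 0.22 × √(93/2) = 1.5002
Critical value for a two-sided test at α = 0.05: z_{α/2} = 1.960.
Power = Φ(δ − 1.960) + Φ(−δ − 1.960) = Φ(-0.460) + Φ(-3.460) = 0.3228 + 0.0003 = 0.3231.

Power ≈ 0.323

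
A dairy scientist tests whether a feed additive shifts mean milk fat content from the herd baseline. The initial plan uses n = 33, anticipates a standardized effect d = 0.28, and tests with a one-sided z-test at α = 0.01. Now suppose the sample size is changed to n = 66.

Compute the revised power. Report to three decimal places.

Power ≈ 0.479

With n = 66: δ = d·√n = 0.28 × √66 = 2.2747. Critical value z_{0.01} = 2.326.
Revised power = P(Z > 2.326 − δ) = Φ(-0.052) = 0.4794.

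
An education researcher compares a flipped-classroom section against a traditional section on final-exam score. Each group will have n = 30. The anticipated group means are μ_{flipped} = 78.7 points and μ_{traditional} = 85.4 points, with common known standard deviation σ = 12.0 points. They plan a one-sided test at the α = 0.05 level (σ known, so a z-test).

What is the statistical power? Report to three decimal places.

Standardized effect: d = |μ_{flipped} − μ_{traditional}| / σ = |78.7 − 85.4| / 12.0 = 0.5583
Noncentrality parameter: δ = d·√(n/2) = 0.5583 × √(30/2) = 2.1624
One-sided α = 0.05 → critical value z_{0.05} = 1.645.
Power = P(Z > 1.645 − δ) = Φ(0.518) = 0.6976.

Power ≈ 0.698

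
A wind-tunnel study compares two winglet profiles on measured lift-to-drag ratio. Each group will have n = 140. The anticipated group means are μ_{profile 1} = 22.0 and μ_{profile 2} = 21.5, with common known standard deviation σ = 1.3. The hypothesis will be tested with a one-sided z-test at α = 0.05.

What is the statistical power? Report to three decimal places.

Power ≈ 0.942

Standardized effect: d = |μ_{profile 1} − μ_{profile 2}| / σ = |22.0 − 21.5| / 1.3 = 0.3846
Noncentrality parameter: δ = d·√(n/2) = 0.3846 × √(140/2) = 3.2179
One-sided α = 0.05 → critical value z_{0.05} = 1.645.
Power = P(Z > 1.645 − δ) = Φ(1.573) = 0.9421.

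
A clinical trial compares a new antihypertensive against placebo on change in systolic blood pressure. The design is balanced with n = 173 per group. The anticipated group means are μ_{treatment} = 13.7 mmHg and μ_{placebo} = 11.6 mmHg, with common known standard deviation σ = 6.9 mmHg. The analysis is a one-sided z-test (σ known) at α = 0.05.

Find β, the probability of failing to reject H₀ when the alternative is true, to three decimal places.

β ≈ 0.118

Standardized effect: d = |μ_{treatment} − μ_{placebo}| / σ = |13.7 − 11.6| / 6.9 = 0.3043
Noncentrality parameter: δ = d·√(n/2) = 0.3043 × √(173/2) = 2.8306
One-sided α = 0.05 → critical value z_{0.05} = 1.645.
Power = P(Z > 1.645 − δ) = Φ(1.186) = 0.8821.
Type II error: β = 1 − power = 1 − 0.8821 = 0.1179.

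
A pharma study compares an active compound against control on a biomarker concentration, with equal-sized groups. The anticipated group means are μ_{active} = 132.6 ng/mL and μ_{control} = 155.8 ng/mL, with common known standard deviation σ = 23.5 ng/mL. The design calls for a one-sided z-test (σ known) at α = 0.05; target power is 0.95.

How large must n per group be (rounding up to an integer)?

Standardized effect: d = |μ_{active} − μ_{control}| / σ = |132.6 − 155.8| / 23.5 = 0.9872
For power 0.95 need Φ(δ − z_{0.05}) = 0.95, so δ = z_{0.05} + z_{0.05} = 1.645 + 1.645 = 3.290.
δ = d·√(n/2) ⇒ n = 2(δ/d)² = 2 × (3.290 / 0.9872)² = 22.21.
Round up to the next whole unit.

n = 23 per group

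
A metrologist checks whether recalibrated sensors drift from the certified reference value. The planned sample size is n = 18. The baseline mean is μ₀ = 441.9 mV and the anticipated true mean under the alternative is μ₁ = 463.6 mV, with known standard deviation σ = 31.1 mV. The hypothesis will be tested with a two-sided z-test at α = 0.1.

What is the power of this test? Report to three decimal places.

Power ≈ 0.906

Standardized effect: d = |μ₁ − μ₀| / σ = |463.6 − 441.9| / 31.1 = 0.6977
Noncentrality parameter: δ = d·√n = 0.6977 × √18 = 2.9603
Critical value for a two-sided test at α = 0.1: z_{α/2} = 1.645.
Power = Φ(δ − 1.645) + Φ(−δ − 1.645) = Φ(1.315) + Φ(-4.605) = 0.9058 + 0.0000 = 0.9058.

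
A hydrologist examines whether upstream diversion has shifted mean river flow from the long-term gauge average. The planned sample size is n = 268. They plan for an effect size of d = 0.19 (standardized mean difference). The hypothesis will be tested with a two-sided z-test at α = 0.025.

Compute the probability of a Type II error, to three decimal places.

Noncentrality parameter: λ = d·√n = 0.19 × √268 = 3.1104
Two-sided α = 0.025 → critical value z_{0.0125} = 2.241.
Power = Φ(λ − 2.241) + Φ(−λ − 2.241) = Φ(0.869) + Φ(-5.352) = 0.8076 + 0.0000 = 0.8076.
Type II error: β = 1 − power = 1 − 0.8076 = 0.1924.

β ≈ 0.192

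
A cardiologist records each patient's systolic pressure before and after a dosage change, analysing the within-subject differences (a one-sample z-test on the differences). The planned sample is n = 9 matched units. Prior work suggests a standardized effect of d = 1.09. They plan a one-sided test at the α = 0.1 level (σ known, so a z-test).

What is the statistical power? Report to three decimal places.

Power ≈ 0.977

Noncentrality parameter: δ = d·√n = 1.09 × √9 = 3.2700
One-sided α = 0.1 → critical value z_{0.1} = 1.282.
Power = Φ(δ − 1.282) = Φ(1.988) = 0.9766.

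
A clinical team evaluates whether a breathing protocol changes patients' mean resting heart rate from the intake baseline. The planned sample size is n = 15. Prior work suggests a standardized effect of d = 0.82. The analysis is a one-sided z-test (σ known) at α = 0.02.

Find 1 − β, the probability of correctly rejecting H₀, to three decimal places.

Noncentrality parameter: δ = d·√n = 0.82 × √15 = 3.1758
Critical value for a one-sided test at α = 0.02: z_α = 2.054.
Power = Φ(δ − 2.054) = Φ(1.122) = 0.8691.

Power ≈ 0.869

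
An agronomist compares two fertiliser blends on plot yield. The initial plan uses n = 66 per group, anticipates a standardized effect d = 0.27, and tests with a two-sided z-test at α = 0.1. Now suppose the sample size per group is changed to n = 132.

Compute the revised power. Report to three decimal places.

Power ≈ 0.708

With n = 132 per group: δ = d·√(n/2) = 0.27 × √(132/2) = 2.1935. Critical value z_{0.05} = 1.645.
Revised power = Φ(δ − 1.645) + Φ(−δ − 1.645) = Φ(0.549) + Φ(-3.838) = 0.7084 + 0.0001 = 0.7084.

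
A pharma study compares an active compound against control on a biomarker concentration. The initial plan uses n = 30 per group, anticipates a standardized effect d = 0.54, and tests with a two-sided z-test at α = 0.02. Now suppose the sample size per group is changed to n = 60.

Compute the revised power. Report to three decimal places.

With n = 60 per group: δ = d·√(n/2) = 0.54 × √(60/2) = 2.9577. Critical value z_{0.01} = 2.326.
Revised power = Φ(δ − 2.326) + Φ(−δ − 2.326) = Φ(0.631) + Φ(-5.284) = 0.7361 + 0.0000 = 0.7361.

Power ≈ 0.736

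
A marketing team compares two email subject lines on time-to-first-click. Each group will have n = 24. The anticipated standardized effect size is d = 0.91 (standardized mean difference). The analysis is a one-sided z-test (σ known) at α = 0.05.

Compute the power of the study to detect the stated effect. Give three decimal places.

Noncentrality parameter: δ = d·√(n/2) = 0.91 × √(24/2) = 3.1523
Critical value for a one-sided test at α = 0.05: z_α = 1.645.
Power = Φ(δ − 1.645) = Φ(1.507) = 0.9342.

Power ≈ 0.934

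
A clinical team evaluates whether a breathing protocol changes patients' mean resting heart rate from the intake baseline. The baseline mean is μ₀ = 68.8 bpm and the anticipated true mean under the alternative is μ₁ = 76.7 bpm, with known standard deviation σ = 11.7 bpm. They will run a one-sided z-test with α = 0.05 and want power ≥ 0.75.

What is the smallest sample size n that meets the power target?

Standardized effect: d = |μ₁ − μ₀| / σ = |76.7 − 68.8| / 11.7 = 0.6752
Set Φ(δ − 1.645) = 0.75; then δ − 1.645 = Φ⁻¹(0.75) = 0.674, giving δ = 2.319.
δ = d·√n ⇒ n = (δ/d)² = (2.319 / 0.6752)² = 11.80.
Rounding up, n = 12.

n = 12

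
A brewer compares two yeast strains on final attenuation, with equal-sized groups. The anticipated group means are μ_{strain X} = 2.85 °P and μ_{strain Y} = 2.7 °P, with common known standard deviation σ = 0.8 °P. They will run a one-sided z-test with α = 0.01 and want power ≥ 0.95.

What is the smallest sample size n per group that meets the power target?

n = 898 per group

Standardized effect: d = |μ_{strain X} − μ_{strain Y}| / σ = |2.85 − 2.7| / 0.8 = 0.1875
For power 0.95 need Φ(δ − z_{0.01}) = 0.95, so δ = z_{0.01} + z_{0.05} = 2.326 + 1.645 = 3.971.
δ = d·√(n/2) ⇒ n = 2(δ/d)² = 2 × (3.971 / 0.1875)² = 897.16.
Rounding up, n = 898 per group.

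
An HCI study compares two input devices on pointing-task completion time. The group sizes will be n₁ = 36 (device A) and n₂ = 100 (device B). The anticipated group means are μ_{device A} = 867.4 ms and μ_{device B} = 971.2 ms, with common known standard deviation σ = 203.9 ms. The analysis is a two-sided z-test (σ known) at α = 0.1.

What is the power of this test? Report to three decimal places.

Power ≈ 0.835

Standardized effect: d = |μ_{device A} − μ_{device B}| / σ = |867.4 − 971.2| / 203.9 = 0.5091
Noncentrality parameter: δ = d / √(1/n₁ + 1/n₂) = 0.5091 / √(1/36 + 1/100) = 2.6192
Two-sided α = 0.1 → critical value z_{0.05} = 1.645.
Power = Φ(δ − 1.645) + Φ(−δ − 1.645) = Φ(0.974) + Φ(-4.264) = 0.8350 + 0.0000 = 0.8351.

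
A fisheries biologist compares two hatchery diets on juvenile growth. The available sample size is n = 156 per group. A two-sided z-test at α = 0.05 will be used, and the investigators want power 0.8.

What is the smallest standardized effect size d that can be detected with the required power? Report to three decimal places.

d ≈ 0.317

Required noncentrality: δ = z_{0.025} + z_{0.20} = 1.960 + 0.842 = 2.802.
(Lower-tail contribution to power is negligible for δ > 0.)
δ = d·√(n/2) ⇒ d = δ/√(n/2) = 2.802/√(156/2) = 0.3172.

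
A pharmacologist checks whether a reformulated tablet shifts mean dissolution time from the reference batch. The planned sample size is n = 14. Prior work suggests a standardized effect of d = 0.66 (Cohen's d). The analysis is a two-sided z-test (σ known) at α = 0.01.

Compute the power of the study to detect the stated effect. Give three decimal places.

Noncentrality parameter: δ = d·√n = 0.66 × √14 = 2.4695
Critical value for a two-sided test at α = 0.01: z_{α/2} = 2.576.
Power = Φ(δ − 2.576) + Φ(−δ − 2.576) = Φ(-0.106) + Φ(-5.045) = 0.4577 + 0.0000 = 0.4577.

Power ≈ 0.458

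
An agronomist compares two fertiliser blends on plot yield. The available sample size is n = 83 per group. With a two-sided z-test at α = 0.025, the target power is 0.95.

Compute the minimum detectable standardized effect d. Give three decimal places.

d ≈ 0.603

Required noncentrality: δ = z_{0.0125} + z_{0.05} = 2.241 + 1.645 = 3.886.
(Lower-tail contribution to power is negligible for δ > 0.)
δ = d·√(n/2) ⇒ d = δ/√(n/2) = 3.886/√(83/2) = 0.6033.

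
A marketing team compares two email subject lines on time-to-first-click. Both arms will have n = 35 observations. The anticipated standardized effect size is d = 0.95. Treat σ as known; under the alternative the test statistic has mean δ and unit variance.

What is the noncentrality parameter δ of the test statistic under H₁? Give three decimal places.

δ = d·√(n/2) = 0.95 × √(35/2) = 3.9741

δ ≈ 3.974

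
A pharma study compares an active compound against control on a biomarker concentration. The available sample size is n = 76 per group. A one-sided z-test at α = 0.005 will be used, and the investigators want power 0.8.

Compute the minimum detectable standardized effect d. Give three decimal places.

d ≈ 0.554

Need Φ(δ − 2.576) = 0.8, so δ = 2.576 + 0.842 = 3.417.
δ = d·√(n/2) ⇒ d = δ/√(n/2) = 3.417/√(76/2) = 0.5544.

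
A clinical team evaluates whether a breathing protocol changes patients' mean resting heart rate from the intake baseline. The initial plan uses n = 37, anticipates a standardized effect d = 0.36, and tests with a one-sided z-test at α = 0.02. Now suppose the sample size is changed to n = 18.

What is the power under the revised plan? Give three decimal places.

With n = 18: δ = d·√n = 0.36 × √18 = 1.5274. Critical value z_{0.02} = 2.054.
Revised power = Φ(δ − 2.054) = Φ(-0.526) = 0.2993.

Power ≈ 0.299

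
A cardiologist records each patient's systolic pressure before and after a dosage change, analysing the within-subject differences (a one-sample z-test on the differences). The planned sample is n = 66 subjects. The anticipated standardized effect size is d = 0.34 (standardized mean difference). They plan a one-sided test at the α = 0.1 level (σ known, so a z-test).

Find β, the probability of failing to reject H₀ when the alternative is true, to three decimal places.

Noncentrality parameter: δ = d·√n = 0.34 × √66 = 2.7622
One-sided α = 0.1 → critical value z_{0.1} = 1.282.
Power = P(Z > 1.282 − δ) = Φ(1.481) = 0.9306.
Type II error: β = 1 − power = 1 − 0.9306 = 0.0694.

β ≈ 0.069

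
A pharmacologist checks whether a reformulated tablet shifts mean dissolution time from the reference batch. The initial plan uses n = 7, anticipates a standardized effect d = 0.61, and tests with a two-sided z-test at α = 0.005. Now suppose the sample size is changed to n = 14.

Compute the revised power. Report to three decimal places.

With n = 14: δ = d·√n = 0.61 × √14 = 2.2824. Critical value z_{0.0025} = 2.807.
Revised power = Φ(δ − 2.807) + Φ(−δ − 2.807) = Φ(-0.525) + Φ(-5.089) = 0.2999 + 0.0000 = 0.2999.

Power ≈ 0.300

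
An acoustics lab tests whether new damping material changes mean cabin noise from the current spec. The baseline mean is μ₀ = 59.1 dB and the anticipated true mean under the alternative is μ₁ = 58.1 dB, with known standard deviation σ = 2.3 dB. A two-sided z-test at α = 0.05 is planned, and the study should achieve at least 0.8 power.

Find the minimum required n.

n = 42

Standardized effect: d = |μ₁ − μ₀| / σ = |58.1 − 59.1| / 2.3 = 0.4348
For power 0.8 need Φ(δ − z_{0.025}) = 0.8, so δ = z_{0.025} + z_{0.20} = 1.960 + 0.842 = 2.802.
(The Φ(−δ − z_{α/2}) term is vanishingly small for δ > 0 and is dropped in the standard sample-size formula.)
δ = d·√n ⇒ n = (δ/d)² = (2.802 / 0.4348)² = 41.52.
Rounding up, n = 42.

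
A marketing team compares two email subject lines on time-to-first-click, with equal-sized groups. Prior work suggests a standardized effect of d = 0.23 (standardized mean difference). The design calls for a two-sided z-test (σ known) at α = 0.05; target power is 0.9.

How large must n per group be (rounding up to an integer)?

Set Φ(δ − 1.960) = 0.9; then δ − 1.960 = Φ⁻¹(0.9) = 1.282, giving δ = 3.242.
(For δ > 0 the lower-tail rejection region contributes negligibly to power, so the one-term inversion is standard.)
δ = d·√(n/2) ⇒ n = 2(δ/d)² = 2 × (3.242 / 0.23)² = 397.26.
Rounding up, n = 398 per group.

n = 398 per group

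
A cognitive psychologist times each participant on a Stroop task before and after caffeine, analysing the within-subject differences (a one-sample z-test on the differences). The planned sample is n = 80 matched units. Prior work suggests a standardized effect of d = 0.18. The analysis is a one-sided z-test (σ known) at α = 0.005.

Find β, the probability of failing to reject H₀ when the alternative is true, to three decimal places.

β ≈ 0.833

Noncentrality parameter: δ = d·√n = 0.18 × √80 = 1.6100
Critical value for a one-sided test at α = 0.005: z_α = 2.576.
Power = P(Z > 2.576 − δ) = Φ(-0.966) = 0.1671.
Type II error: β = 1 − power = 1 − 0.1671 = 0.8329.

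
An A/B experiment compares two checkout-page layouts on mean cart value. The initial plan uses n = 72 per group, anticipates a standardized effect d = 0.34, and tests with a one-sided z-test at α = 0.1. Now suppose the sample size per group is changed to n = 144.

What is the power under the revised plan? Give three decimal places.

With n = 144 per group: δ = d·√(n/2) = 0.34 × √(144/2) = 2.8850. Critical value z_{0.1} = 1.282.
Revised power = Φ(δ − 1.282) = Φ(1.603) = 0.9456.

Power ≈ 0.946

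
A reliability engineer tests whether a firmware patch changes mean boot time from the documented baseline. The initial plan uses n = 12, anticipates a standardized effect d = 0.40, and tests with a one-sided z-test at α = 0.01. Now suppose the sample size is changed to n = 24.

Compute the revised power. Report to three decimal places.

Power ≈ 0.357

With n = 24: δ = d·√n = 0.40 × √24 = 1.9596. Critical value z_{0.01} = 2.326.
Revised power = Φ(δ − 2.326) = Φ(-0.367) = 0.3569.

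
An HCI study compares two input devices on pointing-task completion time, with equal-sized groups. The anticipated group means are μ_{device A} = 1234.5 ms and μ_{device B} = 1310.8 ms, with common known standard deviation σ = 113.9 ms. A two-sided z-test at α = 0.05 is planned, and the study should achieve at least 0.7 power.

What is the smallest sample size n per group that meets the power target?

Standardized effect: d = |μ_{device A} − μ_{device B}| / σ = |1234.5 − 1310.8| / 113.9 = 0.6699
Set Φ(δ − 1.960) = 0.7; then δ − 1.960 = Φ⁻¹(0.7) = 0.524, giving δ = 2.484.
(For δ > 0 the lower-tail rejection region contributes negligibly to power, so the one-term inversion is standard.)
δ = d·√(n/2) ⇒ n = 2(δ/d)² = 2 × (2.484 / 0.6699)² = 27.51.
Rounding up, n = 28 per group.

n = 28 per group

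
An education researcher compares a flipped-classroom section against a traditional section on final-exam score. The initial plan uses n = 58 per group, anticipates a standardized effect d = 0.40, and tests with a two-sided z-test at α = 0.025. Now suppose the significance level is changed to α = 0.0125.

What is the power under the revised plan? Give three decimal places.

δ = d·√(n/2) = 0.40 × √(58/2) = 2.1541 (unchanged). New critical value: z_{0.0063} = 2.498.
Revised power = Φ(δ − 2.498) + Φ(−δ − 2.498) = Φ(-0.344) + Φ(-4.652) = 0.3656 + 0.0000 = 0.3656.

Power ≈ 0.366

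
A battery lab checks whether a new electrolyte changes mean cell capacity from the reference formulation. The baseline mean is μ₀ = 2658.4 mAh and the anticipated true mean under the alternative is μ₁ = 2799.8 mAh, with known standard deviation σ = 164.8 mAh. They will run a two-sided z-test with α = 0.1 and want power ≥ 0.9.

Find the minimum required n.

Standardized effect: d = |μ₁ − μ₀| / σ = |2799.8 − 2658.4| / 164.8 = 0.8580
For power 0.9 need Φ(δ − z_{0.05}) = 0.9, so δ = z_{0.05} + z_{0.10} = 1.645 + 1.282 = 2.926.
(For δ > 0 the lower-tail rejection region contributes negligibly to power, so the one-term inversion is standard.)
δ = d·√n ⇒ n = (δ/d)² = (2.926 / 0.8580)² = 11.63.
Rounding up, n = 12.

n = 12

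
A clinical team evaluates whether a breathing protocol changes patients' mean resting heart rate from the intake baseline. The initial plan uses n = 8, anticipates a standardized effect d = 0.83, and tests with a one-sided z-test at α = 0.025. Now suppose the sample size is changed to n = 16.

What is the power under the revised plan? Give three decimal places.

With n = 16: δ = d·√n = 0.83 × √16 = 3.3200. Critical value z_{0.025} = 1.960.
Revised power = Φ(δ − 1.960) = Φ(1.360) = 0.9131.

Power ≈ 0.913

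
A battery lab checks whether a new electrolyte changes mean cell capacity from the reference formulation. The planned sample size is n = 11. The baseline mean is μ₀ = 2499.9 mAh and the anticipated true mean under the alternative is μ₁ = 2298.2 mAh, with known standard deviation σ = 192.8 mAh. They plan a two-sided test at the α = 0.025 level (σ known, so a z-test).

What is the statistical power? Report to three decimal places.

Standardized effect: d = |μ₁ − μ₀| / σ = |2298.2 − 2499.9| / 192.8 = 1.0462
Noncentrality parameter: δ = d·√n = 1.0462 × √11 = 3.4697
Critical value for a two-sided test at α = 0.025: z_{α/2} = 2.241.
Power = Φ(δ − 2.241) + Φ(−δ − 2.241) = Φ(1.228) + Φ(-5.711) = 0.8903 + 0.0000 = 0.8903.

Power ≈ 0.890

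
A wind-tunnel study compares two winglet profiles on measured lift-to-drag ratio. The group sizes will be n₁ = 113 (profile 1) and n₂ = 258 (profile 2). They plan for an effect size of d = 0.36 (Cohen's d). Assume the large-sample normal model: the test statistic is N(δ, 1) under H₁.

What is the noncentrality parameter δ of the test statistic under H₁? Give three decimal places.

δ = d / √(1/n₁ + 1/n₂) = 0.36 / √(1/113 + 1/258) = 3.1913

δ ≈ 3.191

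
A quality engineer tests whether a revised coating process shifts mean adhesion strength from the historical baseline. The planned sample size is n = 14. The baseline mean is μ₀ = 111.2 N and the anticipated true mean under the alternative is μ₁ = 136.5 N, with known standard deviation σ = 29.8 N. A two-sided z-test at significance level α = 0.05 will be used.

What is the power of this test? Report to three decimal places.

Standardized effect: d = |μ₁ − μ₀| / σ = |136.5 − 111.2| / 29.8 = 0.8490
Noncentrality parameter: δ = d·√n = 0.8490 × √14 = 3.1766
Critical value for a two-sided test at α = 0.05: z_{α/2} = 1.960.
Power = Φ(δ − 1.960) + Φ(−δ − 1.960) = Φ(1.217) + Φ(-5.137) = 0.8881 + 0.0000 = 0.8881.

Power ≈ 0.888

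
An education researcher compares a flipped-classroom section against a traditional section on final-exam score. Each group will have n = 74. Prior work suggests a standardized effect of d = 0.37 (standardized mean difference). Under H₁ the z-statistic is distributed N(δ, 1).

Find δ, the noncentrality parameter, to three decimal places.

The noncentrality parameter scales effect size by the design's sample-size factor: δ = d·√(n/2) = 0.37 × √(74/2) = 2.2506

δ ≈ 2.251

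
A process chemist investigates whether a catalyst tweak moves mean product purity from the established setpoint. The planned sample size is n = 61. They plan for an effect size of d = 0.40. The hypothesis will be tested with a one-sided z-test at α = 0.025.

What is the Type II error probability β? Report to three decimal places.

Noncentrality parameter: δ = d·√n = 0.40 × √61 = 3.1241
Critical value for a one-sided test at α = 0.025: z_α = 1.960.
Power = Φ(δ − 1.960) = Φ(1.164) = 0.8778.
Type II error: β = 1 − power = 1 − 0.8778 = 0.1222.

β ≈ 0.122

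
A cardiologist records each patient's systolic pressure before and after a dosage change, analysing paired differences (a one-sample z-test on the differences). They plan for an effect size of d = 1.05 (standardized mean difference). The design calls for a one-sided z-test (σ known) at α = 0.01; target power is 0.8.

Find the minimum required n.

For power 0.8 need Φ(δ − z_{0.01}) = 0.8, so δ = z_{0.01} + z_{0.20} = 2.326 + 0.842 = 3.168.
δ = d·√n ⇒ n = (δ/d)² = (3.168 / 1.05)² = 9.10.
Rounding up, n = 10.

n = 10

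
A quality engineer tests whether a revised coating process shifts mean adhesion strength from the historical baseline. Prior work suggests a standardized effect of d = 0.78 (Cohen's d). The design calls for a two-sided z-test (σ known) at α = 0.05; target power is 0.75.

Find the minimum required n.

n = 12

For power 0.75 need Φ(δ − z_{0.025}) = 0.75, so δ = z_{0.025} + z_{0.25} = 1.960 + 0.674 = 2.634.
(Ignoring the negligible lower-tail rejection probability gives the usual closed-form inversion.)
δ = d·√n ⇒ n = (δ/d)² = (2.634 / 0.78)² = 11.41.
Rounding up, n = 12.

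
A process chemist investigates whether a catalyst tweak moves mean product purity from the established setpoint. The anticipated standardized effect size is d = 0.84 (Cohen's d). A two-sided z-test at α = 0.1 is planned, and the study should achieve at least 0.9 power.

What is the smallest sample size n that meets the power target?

n = 13

For power 0.9 need Φ(δ − z_{0.05}) = 0.9, so δ = z_{0.05} + z_{0.10} = 1.645 + 1.282 = 2.926.
(For δ > 0 the lower-tail rejection region contributes negligibly to power, so the one-term inversion is standard.)
δ = d·√n ⇒ n = (δ/d)² = (2.926 / 0.84)² = 12.14.
Rounding up, n = 13.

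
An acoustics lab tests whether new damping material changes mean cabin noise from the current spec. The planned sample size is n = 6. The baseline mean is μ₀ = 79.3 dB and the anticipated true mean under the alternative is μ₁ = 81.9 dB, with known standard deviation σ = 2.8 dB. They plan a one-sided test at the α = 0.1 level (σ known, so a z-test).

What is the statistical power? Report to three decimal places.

Power ≈ 0.840

Standardized effect: d = |μ₁ − μ₀| / σ = |81.9 − 79.3| / 2.8 = 0.9286
Noncentrality parameter: δ = d·√n = 0.9286 × √6 = 2.2745
One-sided α = 0.1 → critical value z_{0.1} = 1.282.
Power = Φ(δ − 1.282) = Φ(0.993) = 0.8396.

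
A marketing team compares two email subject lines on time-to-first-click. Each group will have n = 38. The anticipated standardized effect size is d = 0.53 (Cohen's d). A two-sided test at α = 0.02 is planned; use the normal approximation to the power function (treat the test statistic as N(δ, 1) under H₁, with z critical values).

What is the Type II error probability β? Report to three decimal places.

Noncentrality parameter: δ = d·√(n/2) = 0.53 × √(38/2) = 2.3102
Two-sided α = 0.02 → critical value z_{0.01} = 2.326.
Power = Φ(δ − 2.326) + Φ(−δ − 2.326) = Φ(-0.016) + Φ(-4.637) = 0.4936 + 0.0000 = 0.4936.
Type II error: β = 1 − power = 1 − 0.4936 = 0.5064.

β ≈ 0.506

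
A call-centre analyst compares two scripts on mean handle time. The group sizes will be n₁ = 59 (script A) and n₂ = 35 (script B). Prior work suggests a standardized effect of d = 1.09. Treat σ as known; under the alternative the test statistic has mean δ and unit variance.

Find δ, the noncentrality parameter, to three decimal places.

δ = d / √(1/n₁ + 1/n₂) = 1.09 / √(1/59 + 1/35) = 5.1088

δ ≈ 5.109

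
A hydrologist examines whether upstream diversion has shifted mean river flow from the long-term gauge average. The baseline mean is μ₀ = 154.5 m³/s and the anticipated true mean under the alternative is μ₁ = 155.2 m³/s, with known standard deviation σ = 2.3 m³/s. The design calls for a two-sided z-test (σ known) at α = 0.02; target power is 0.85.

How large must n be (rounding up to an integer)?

n = 123

Standardized effect: d = |μ₁ − μ₀| / σ = |155.2 − 154.5| / 2.3 = 0.3043
Set Φ(δ − 2.326) = 0.85; then δ − 2.326 = Φ⁻¹(0.85) = 1.036, giving δ = 3.363.
(The Φ(−δ − z_{α/2}) term is vanishingly small for δ > 0 and is dropped in the standard sample-size formula.)
δ = d·√n ⇒ n = (δ/d)² = (3.363 / 0.3043)² = 122.08.
Rounding up, n = 123.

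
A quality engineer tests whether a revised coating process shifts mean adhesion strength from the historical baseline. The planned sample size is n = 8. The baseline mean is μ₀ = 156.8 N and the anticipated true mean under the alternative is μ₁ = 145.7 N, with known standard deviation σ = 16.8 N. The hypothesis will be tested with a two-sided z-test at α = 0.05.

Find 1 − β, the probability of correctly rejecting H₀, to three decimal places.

Power ≈ 0.464

Standardized effect: d = |μ₁ − μ₀| / σ = |145.7 − 156.8| / 16.8 = 0.6607
Noncentrality parameter: δ = d·√n = 0.6607 × √8 = 1.8688
Two-sided α = 0.05 → critical value z_{0.025} = 1.960.
Power = Φ(δ − 1.960) + Φ(−δ − 1.960) = Φ(-0.091) + Φ(-3.829) = 0.4637 + 0.0001 = 0.4637.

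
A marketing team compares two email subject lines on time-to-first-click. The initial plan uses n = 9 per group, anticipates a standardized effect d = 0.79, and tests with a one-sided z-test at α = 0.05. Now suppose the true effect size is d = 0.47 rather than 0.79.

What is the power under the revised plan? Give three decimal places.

With d = 0.47: δ = d·√(n/2) = 0.47 × √(9/2) = 0.9970. Critical value z_{0.05} = 1.645.
Revised power = Φ(δ − 1.645) = Φ(-0.648) = 0.2585.

Power ≈ 0.259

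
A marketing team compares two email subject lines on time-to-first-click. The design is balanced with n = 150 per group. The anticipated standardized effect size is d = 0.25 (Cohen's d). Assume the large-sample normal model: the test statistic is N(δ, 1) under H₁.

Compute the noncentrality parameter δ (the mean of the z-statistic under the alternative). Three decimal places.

The noncentrality parameter scales effect size by the design's sample-size factor: δ = d·√(n/2) = 0.25 × √(150/2) = 2.1651

δ ≈ 2.165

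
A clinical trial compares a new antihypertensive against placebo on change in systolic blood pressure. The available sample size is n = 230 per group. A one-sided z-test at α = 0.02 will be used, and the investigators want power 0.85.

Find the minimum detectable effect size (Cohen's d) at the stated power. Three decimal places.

d ≈ 0.288

Need Φ(δ − 2.054) = 0.85, so δ = 2.054 + 1.036 = 3.090.
δ = d·√(n/2) ⇒ d = δ/√(n/2) = 3.090/√(230/2) = 0.2882.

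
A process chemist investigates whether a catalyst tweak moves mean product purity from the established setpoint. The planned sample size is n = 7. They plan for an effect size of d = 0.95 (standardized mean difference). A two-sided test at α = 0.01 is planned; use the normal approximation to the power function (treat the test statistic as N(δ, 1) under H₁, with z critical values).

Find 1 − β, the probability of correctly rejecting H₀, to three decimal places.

Power ≈ 0.475

Noncentrality parameter: δ = d·√n = 0.95 × √7 = 2.5135
Two-sided α = 0.01 → critical value z_{0.005} = 2.576.
Power = Φ(δ − 2.576) + Φ(−δ − 2.576) = Φ(-0.062) + Φ(-5.089) = 0.4751 + 0.0000 = 0.4751.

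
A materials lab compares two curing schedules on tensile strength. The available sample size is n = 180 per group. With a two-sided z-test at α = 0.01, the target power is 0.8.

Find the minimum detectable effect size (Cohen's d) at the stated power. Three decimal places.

d ≈ 0.360

Required noncentrality: δ = z_{0.005} + z_{0.20} = 2.576 + 0.842 = 3.417.
(The second rejection-region term Φ(−δ − z_{α/2}) is negligible and dropped.)
δ = d·√(n/2) ⇒ d = δ/√(n/2) = 3.417/√(180/2) = 0.3602.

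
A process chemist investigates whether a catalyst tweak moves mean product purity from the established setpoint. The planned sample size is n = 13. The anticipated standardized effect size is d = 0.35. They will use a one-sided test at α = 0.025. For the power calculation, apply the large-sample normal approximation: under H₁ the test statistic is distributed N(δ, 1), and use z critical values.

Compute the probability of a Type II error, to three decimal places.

Noncentrality parameter: δ = d·√n = 0.35 × √13 = 1.2619
One-sided α = 0.025 → critical value z_{0.025} = 1.960.
Power = Φ(δ − 1.960) = Φ(-0.698) = 0.2426.
Type II error: β = 1 − power = 1 − 0.2426 = 0.7574.

β ≈ 0.757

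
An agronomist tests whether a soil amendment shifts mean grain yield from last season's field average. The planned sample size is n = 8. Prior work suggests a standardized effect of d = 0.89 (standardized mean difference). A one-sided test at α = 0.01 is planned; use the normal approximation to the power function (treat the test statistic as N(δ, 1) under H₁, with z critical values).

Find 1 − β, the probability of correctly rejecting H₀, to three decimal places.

Noncentrality parameter: δ = d·√n = 0.89 × √8 = 2.5173
One-sided α = 0.01 → critical value z_{0.01} = 2.326.
Power = P(Z > 2.326 − δ) = Φ(0.191) = 0.5757.

Power ≈ 0.576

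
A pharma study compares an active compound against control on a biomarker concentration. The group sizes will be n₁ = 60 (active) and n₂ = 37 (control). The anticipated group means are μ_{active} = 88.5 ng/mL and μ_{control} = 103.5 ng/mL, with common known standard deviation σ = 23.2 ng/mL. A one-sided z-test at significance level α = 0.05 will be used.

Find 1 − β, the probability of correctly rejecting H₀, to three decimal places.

Power ≈ 0.926

Standardized effect: d = |μ_{active} − μ_{control}| / σ = |88.5 − 103.5| / 23.2 = 0.6466
Noncentrality parameter: δ = d / √(1/n₁ + 1/n₂) = 0.6466 / √(1/60 + 1/37) = 3.0931
One-sided α = 0.05 → critical value z_{0.05} = 1.645.
Power = P(Z > 1.645 − δ) = Φ(1.448) = 0.9262.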